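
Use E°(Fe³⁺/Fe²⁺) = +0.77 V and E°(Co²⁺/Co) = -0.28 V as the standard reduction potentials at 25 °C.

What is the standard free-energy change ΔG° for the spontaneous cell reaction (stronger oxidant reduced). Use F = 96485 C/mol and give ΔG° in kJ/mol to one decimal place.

Fe³⁺/Fe²⁺ (E° = +0.77 V) is the cathode; Co²⁺/Co (E° = -0.28 V) is the anode, so E°cell = +1.05 V.
Balancing electrons gives n = 2 (lcm of 1 and 2).
ΔG° = −nFE° = −(2)(96485)(+1.05) = -202,618 J = -202.6 kJ/mol.

-202.6 kJ/mol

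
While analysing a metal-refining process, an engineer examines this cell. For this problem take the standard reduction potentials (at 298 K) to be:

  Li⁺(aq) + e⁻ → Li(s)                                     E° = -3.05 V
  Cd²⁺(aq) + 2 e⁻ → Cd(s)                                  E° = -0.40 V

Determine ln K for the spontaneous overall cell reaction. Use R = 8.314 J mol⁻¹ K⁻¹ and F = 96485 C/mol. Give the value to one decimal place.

206.4

Cathode: Cd²⁺/Cd; anode: Li⁺/Li. E°cell = (-0.40) − (-3.05) = +2.65 V, with n = 2.
ΔG° = −nFE° = −RT ln K, so ln K = nFE°/(RT) = (2)(96485)(+2.65) / ((8.314)(298)) = 206.400.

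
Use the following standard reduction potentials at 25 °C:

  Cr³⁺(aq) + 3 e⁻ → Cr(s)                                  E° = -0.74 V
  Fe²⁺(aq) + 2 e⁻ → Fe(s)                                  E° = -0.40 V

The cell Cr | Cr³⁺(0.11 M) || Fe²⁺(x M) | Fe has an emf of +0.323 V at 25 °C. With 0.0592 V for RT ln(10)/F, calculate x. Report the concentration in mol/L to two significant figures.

0.061 M

Fe²⁺/Fe is the cathode, Cr³⁺/Cr the anode: E°cell = +0.34 V, n = 6.
Overall reaction: 3 Fe²⁺(aq) + 2 Cr(s) → 3 Fe(s) + 2 Cr³⁺(aq); Q = [Cr³⁺]^2/[Fe²⁺]^3.
From E = E° − (0.0592/n) log Q: log Q = (E° − E)·n/0.0592 = (+0.34 − (+0.323))·6/0.0592 = 1.7230.
So 3·log[Fe²⁺] = 2·log(0.11) − log Q = -1.9172 − (1.7230) = -3.6402; log[Fe²⁺] = -3.6402 / 3 = -1.2134; [Fe²⁺] = 10^(-1.2134) ≈ 0.061 M.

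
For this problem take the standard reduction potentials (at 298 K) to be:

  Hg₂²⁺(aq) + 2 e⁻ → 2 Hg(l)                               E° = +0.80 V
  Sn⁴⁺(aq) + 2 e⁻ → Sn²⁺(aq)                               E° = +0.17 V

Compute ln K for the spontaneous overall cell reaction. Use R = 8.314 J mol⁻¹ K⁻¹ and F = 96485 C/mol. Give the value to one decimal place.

Cathode: Hg₂²⁺/Hg; anode: Sn⁴⁺/Sn²⁺. E°cell = (+0.80) − (+0.17) = +0.63 V, with n = 2.
ΔG° = −nFE° = −RT ln K, so ln K = nFE°/(RT) = (2)(96485)(+0.63) / ((8.314)(298)) = 49.069.

49.1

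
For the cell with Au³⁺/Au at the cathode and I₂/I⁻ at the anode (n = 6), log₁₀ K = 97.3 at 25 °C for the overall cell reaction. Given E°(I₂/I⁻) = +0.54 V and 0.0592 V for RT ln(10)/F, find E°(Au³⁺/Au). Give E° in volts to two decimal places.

E°cell = (0.0592/n)·log K = (0.0592/6)(97.3) = +0.960 V.
Since Au³⁺/Au is the cathode and I₂/I⁻ the anode, E°cell = E°(Au³⁺/Au) − E°(I₂/I⁻).
So E°(Au³⁺/Au) = E°cell + E°(I₂/I⁻) = +0.960 + (+0.54) = +1.50 V.

+1.50 V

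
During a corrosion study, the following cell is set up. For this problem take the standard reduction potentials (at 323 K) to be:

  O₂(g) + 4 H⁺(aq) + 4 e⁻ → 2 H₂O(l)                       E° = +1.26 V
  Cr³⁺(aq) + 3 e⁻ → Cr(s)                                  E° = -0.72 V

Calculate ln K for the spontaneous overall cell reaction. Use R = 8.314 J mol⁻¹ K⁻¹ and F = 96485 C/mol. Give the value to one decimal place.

853.7

Cathode: O₂/H₂O; anode: Cr³⁺/Cr. E°cell = (+1.26) − (-0.72) = +1.98 V, with n = 12.
ΔG° = −nFE° = −RT ln K, so ln K = nFE°/(RT) = (12)(96485)(+1.98) / ((8.314)(323)) = 853.677.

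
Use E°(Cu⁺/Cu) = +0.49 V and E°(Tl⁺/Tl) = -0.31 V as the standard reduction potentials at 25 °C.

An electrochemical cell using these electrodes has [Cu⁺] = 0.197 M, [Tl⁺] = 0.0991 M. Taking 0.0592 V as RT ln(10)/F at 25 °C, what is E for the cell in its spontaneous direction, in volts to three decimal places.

+0.818 V

Cu⁺/Cu is the cathode (higher E°), Tl⁺/Tl the anode: E°cell = +0.49 − (-0.31) = +0.80 V, n = 1.
Overall: Cu⁺(aq) + Tl(s) → Cu(s) + Tl⁺(aq)
Q = [Tl⁺] / ([Cu⁺]); log Q = -0.298.
E = E° − (0.0592/n) log Q = +0.80 − (0.0592/1)(-0.298) = +0.818 V.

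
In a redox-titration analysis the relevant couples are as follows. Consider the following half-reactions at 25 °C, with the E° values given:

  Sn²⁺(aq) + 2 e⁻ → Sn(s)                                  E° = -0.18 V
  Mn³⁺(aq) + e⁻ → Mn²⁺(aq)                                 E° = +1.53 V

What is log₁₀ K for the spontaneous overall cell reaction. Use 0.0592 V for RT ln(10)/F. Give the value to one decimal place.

Cathode: Mn³⁺/Mn²⁺; anode: Sn²⁺/Sn. E°cell = +1.71 V, n = 2.
log K = nE°cell / 0.0592 = (2)(+1.71) / 0.0592 = 57.8.

57.8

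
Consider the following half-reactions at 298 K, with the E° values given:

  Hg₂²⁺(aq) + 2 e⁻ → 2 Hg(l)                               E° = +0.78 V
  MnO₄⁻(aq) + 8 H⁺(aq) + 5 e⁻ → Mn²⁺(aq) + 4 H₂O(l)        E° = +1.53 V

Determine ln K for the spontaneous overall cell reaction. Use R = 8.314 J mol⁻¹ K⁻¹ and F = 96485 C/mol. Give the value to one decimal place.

292.1

Cathode: MnO₄⁻/Mn²⁺; anode: Hg₂²⁺/Hg. E°cell = (+1.53) − (+0.78) = +0.75 V, with n = 10.
ΔG° = −nFE° = −RT ln K, so ln K = nFE°/(RT) = (10)(96485)(+0.75) / ((8.314)(298)) = 292.075.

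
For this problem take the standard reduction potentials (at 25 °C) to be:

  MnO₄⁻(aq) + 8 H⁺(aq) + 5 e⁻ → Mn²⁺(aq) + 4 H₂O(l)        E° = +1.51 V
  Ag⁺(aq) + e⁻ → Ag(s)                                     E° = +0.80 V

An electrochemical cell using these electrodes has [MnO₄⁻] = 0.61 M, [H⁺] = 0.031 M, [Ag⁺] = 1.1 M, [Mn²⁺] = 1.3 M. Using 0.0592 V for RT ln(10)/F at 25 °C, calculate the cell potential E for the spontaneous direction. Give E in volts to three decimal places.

+0.561 V

MnO₄⁻/Mn²⁺ is the cathode (higher E°), Ag⁺/Ag the anode: E°cell = +1.51 − (+0.80) = +0.71 V, n = 5.
Overall: MnO₄⁻(aq) + 8 H⁺(aq) + 5 Ag(s) → Mn²⁺(aq) + 4 H₂O(l) + 5 Ag⁺(aq)
Q = [Mn²⁺]·[Ag⁺]^5 / ([MnO₄⁻]·[H⁺]^8); log Q = 12.605.
E = E° − (0.0592/n) log Q = +0.71 − (0.0592/5)(12.605) = +0.561 V.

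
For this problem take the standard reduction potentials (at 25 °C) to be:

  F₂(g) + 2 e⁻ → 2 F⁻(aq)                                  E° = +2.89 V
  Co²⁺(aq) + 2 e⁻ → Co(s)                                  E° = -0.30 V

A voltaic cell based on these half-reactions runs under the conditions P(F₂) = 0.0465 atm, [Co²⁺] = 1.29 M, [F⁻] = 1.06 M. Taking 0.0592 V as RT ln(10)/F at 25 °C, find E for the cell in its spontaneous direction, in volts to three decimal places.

+3.146 V

F₂/F⁻ is the cathode (higher E°), Co²⁺/Co the anode: E°cell = +2.89 − (-0.30) = +3.19 V, n = 2.
Overall: F₂(g) + Co(s) → 2 F⁻(aq) + Co²⁺(aq)
Q = [F⁻]^2·[Co²⁺] / (P(F₂)); log Q = 1.494.
E = E° − (0.0592/n) log Q = +3.19 − (0.0592/2)(1.494) = +3.146 V.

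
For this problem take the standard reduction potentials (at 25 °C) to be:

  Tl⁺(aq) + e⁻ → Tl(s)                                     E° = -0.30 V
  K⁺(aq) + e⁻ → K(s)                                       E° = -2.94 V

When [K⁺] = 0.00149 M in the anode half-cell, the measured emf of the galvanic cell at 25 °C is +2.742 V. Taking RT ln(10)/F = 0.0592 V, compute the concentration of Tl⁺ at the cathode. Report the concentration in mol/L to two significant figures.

Tl⁺/Tl is the cathode, K⁺/K the anode: E°cell = +2.64 V, n = 1.
Overall reaction: Tl⁺(aq) + K(s) → Tl(s) + K⁺(aq); Q = [K⁺]^1/[Tl⁺]^1.
From E = E° − (0.0592/n) log Q: log Q = (E° − E)·n/0.0592 = (+2.64 − (+2.742))·1/0.0592 = -1.7230.
So 1·log[Tl⁺] = 1·log(0.00149) − log Q = -2.8268 − (-1.7230) = -1.1038; [Tl⁺] = 10^(-1.1038) ≈ 0.079 M.

0.079 M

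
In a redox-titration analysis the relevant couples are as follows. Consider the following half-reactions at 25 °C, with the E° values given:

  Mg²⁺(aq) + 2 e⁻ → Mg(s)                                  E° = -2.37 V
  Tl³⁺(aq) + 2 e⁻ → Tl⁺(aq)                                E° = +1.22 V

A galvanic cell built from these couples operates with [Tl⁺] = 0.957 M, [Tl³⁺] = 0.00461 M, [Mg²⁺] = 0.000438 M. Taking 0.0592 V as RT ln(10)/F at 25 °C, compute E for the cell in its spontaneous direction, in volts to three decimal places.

Tl³⁺/Tl⁺ is the cathode (higher E°), Mg²⁺/Mg the anode: E°cell = +1.22 − (-2.37) = +3.59 V, n = 2.
Overall: Tl³⁺(aq) + Mg(s) → Tl⁺(aq) + Mg²⁺(aq)
Q = [Tl⁺]·[Mg²⁺] / ([Tl³⁺]); log Q = -1.041.
E = E° − (0.0592/n) log Q = +3.59 − (0.0592/2)(-1.041) = +3.621 V.

+3.621 V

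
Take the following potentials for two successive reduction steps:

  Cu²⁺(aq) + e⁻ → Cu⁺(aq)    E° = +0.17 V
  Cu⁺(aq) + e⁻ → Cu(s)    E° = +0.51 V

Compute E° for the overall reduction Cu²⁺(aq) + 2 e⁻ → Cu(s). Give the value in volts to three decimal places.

+0.340 V

Adding the free-energy changes (−nFE°) of the two steps gives −n₃FE°₃ = −n₁FE°₁ − n₂FE°₂.
E°₃ = (1×+0.17 + 1×+0.51) / 2 = (+0.680) / 2 = +0.340 V.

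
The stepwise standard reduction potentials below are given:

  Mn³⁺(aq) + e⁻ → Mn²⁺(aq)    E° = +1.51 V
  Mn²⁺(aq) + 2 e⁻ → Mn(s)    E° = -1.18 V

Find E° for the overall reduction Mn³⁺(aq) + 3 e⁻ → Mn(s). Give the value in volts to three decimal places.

Standard free energies of sequential steps add: ΔG°₃ = ΔG°₁ + ΔG°₂, so n₃E°₃ = n₁E°₁ + n₂E°₂.
E°₃ = (1×+1.51 + 2×-1.18) / 3 = (-0.850) / 3 = -0.283 V.

-0.283 V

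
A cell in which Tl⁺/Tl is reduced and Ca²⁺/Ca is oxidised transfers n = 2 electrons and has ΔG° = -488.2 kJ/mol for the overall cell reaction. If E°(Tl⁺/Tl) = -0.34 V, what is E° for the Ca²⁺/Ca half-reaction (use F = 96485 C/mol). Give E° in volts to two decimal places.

E°cell = −ΔG°/(nF) = −(-488.2×10³)/((2)(96485)) = +2.530 V.
Since Tl⁺/Tl is the cathode and Ca²⁺/Ca the anode, E°cell = E°(Tl⁺/Tl) − E°(Ca²⁺/Ca).
So E°(Ca²⁺/Ca) = E°(Tl⁺/Tl) − E°cell = (-0.34) − (+2.530) = -2.87 V.

-2.87 V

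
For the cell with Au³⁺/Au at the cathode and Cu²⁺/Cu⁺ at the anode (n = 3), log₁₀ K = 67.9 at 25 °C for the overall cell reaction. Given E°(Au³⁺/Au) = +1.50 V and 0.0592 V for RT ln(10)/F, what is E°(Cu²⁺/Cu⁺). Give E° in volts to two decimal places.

+0.16 V

E°cell = (0.0592/n)·log K = (0.0592/3)(67.9) = +1.340 V.
Since Au³⁺/Au is the cathode and Cu²⁺/Cu⁺ the anode, E°cell = E°(Au³⁺/Au) − E°(Cu²⁺/Cu⁺).
So E°(Cu²⁺/Cu⁺) = E°(Au³⁺/Au) − E°cell = (+1.50) − (+1.340) = +0.16 V.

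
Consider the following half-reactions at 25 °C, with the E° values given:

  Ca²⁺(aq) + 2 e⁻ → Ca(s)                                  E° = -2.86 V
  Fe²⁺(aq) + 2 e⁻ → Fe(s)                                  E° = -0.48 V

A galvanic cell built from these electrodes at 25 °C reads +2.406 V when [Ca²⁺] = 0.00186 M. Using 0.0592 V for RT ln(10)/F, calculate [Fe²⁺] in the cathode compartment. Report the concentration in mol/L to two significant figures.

0.014 M

Fe²⁺/Fe is the cathode, Ca²⁺/Ca the anode: E°cell = +2.38 V, n = 2.
Overall reaction: Fe²⁺(aq) + Ca(s) → Fe(s) + Ca²⁺(aq); Q = [Ca²⁺]^1/[Fe²⁺]^1.
From E = E° − (0.0592/n) log Q: log Q = (E° − E)·n/0.0592 = (+2.38 − (+2.406))·2/0.0592 = -0.8784.
So 1·log[Fe²⁺] = 1·log(0.00186) − log Q = -2.7305 − (-0.8784) = -1.8521; [Fe²⁺] = 10^(-1.8521) ≈ 0.014 M.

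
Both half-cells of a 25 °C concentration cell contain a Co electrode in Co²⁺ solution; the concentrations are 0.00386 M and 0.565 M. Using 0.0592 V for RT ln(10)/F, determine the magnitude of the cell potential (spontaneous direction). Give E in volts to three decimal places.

For a concentration cell E°cell = 0. The 0.565 M side is the cathode (reduction is favoured where [Co²⁺] is higher).
With n = 2, E = −(0.0592/2) log([Co²⁺]ₐₙ/[Co²⁺]꜀ₐₜ) = −(0.0592/2) log(0.00386/0.565) = −(0.0592/2)(-2.165) = +0.064 V.

+0.064 V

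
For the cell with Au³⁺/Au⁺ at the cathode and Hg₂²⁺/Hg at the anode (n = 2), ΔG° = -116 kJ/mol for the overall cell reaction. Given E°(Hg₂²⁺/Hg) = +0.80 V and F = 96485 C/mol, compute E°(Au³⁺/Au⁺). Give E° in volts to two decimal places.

+1.40 V

E°cell = −ΔG°/(nF) = −(-116×10³)/((2)(96485)) = +0.601 V.
Since Au³⁺/Au⁺ is the cathode and Hg₂²⁺/Hg the anode, E°cell = E°(Au³⁺/Au⁺) − E°(Hg₂²⁺/Hg).
So E°(Au³⁺/Au⁺) = E°cell + E°(Hg₂²⁺/Hg) = +0.601 + (+0.80) = +1.40 V.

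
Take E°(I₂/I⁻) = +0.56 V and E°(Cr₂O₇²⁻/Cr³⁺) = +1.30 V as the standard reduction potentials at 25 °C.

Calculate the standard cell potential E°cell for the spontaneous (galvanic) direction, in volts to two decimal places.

+0.74 V

The Cr₂O₇²⁻/Cr³⁺ couple has the higher reduction potential, so it is the cathode; I₂/I⁻ is oxidised at the anode.
E°cell = E°(cathode) − E°(anode) = (+1.30) − (+0.56) = +0.74 V.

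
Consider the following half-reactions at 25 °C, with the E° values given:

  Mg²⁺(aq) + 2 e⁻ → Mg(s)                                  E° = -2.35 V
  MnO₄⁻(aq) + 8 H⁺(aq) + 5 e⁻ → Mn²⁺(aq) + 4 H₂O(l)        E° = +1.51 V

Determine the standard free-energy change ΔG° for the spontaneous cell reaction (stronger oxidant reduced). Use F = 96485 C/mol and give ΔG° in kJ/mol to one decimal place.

MnO₄⁻/Mn²⁺ (E° = +1.51 V) is the cathode; Mg²⁺/Mg (E° = -2.35 V) is the anode, so E°cell = +3.86 V.
Balancing electrons gives n = 10 (lcm of 5 and 2).
ΔG° = −nFE° = −(10)(96485)(+3.86) = -3,724,321 J = -3724.3 kJ/mol.

-3724.3 kJ/mol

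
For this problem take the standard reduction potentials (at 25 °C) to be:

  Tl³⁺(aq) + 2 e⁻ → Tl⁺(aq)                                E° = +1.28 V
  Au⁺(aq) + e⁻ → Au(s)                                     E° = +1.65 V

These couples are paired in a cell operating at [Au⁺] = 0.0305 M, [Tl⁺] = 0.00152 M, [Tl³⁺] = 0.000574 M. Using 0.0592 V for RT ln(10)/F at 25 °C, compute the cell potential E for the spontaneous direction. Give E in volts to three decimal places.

+0.293 V

Au⁺/Au is the cathode (higher E°), Tl³⁺/Tl⁺ the anode: E°cell = +1.65 − (+1.28) = +0.37 V, n = 2.
Overall: 2 Au⁺(aq) + Tl⁺(aq) → 2 Au(s) + Tl³⁺(aq)
Q = [Tl³⁺] / ([Au⁺]^2·[Tl⁺]); log Q = 2.608.
E = E° − (0.0592/n) log Q = +0.37 − (0.0592/2)(2.608) = +0.293 V.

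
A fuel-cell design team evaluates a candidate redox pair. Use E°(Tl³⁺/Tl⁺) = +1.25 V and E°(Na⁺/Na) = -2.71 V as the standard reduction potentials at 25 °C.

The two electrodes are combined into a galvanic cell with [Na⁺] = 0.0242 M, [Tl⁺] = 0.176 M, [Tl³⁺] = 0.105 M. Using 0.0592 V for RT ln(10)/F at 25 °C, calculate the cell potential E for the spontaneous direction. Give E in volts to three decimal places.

+4.049 V

Tl³⁺/Tl⁺ is the cathode (higher E°), Na⁺/Na the anode: E°cell = +1.25 − (-2.71) = +3.96 V, n = 2.
Overall: Tl³⁺(aq) + 2 Na(s) → Tl⁺(aq) + 2 Na⁺(aq)
Q = [Tl⁺]·[Na⁺]^2 / ([Tl³⁺]); log Q = -3.008.
E = E° − (0.0592/n) log Q = +3.96 − (0.0592/2)(-3.008) = +4.049 V.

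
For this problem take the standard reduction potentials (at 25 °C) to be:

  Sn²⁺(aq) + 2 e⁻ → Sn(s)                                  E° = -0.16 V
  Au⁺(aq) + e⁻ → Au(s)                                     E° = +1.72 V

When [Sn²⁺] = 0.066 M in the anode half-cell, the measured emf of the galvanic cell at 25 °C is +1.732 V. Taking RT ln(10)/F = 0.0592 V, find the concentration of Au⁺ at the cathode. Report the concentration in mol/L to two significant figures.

Au⁺/Au is the cathode, Sn²⁺/Sn the anode: E°cell = +1.88 V, n = 2.
Overall reaction: 2 Au⁺(aq) + Sn(s) → 2 Au(s) + Sn²⁺(aq); Q = [Sn²⁺]^1/[Au⁺]^2.
From E = E° − (0.0592/n) log Q: log Q = (E° − E)·n/0.0592 = (+1.88 − (+1.732))·2/0.0592 = 5.0000.
So 2·log[Au⁺] = 1·log(0.066) − log Q = -1.1805 − (5.0000) = -6.1805; log[Au⁺] = -6.1805 / 2 = -3.0903; [Au⁺] = 10^(-3.0903) ≈ 0.00081 M.

0.00081 M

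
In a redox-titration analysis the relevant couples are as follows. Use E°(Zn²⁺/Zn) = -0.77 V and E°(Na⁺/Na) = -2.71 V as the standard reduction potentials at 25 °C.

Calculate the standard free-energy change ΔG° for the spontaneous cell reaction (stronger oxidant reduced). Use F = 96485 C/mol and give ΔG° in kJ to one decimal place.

-374.4 kJ

Zn²⁺/Zn (E° = -0.77 V) is the cathode; Na⁺/Na (E° = -2.71 V) is the anode, so E°cell = +1.94 V.
Balancing electrons gives n = 2 (lcm of 2 and 1).
ΔG° = −nFE° = −(2)(96485)(+1.94) = -374,362 J = -374.4 kJ.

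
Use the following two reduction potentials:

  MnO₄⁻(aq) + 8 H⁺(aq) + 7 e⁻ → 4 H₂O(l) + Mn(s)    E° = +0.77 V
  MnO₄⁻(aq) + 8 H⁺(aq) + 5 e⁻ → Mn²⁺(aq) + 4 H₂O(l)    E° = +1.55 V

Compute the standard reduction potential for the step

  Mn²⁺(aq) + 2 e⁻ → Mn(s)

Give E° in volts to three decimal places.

Sequential free energies add, so n₃E°₃ = n₁E°₁ + n₂E°₂.
With n₃ = 7, and the known step contributing 5×(+1.55) V, the unknown satisfies 2·E° = 7×(+0.77) − 5×(+1.55) = -2.360.
E° = -2.360 / 2 = -1.180 V.

-1.180 V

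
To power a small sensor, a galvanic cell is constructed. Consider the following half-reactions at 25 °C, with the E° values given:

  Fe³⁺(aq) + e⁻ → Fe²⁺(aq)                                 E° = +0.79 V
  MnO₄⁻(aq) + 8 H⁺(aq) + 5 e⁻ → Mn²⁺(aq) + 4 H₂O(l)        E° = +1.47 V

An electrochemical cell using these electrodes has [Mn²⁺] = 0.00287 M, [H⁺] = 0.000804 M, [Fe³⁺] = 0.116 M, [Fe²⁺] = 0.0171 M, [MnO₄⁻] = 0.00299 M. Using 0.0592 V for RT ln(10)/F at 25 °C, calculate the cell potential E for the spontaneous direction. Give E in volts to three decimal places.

MnO₄⁻/Mn²⁺ is the cathode (higher E°), Fe³⁺/Fe²⁺ the anode: E°cell = +1.47 − (+0.79) = +0.68 V, n = 5.
Overall: MnO₄⁻(aq) + 8 H⁺(aq) + 5 Fe²⁺(aq) → Mn²⁺(aq) + 4 H₂O(l) + 5 Fe³⁺(aq)
Q = [Mn²⁺]·[Fe³⁺]^5 / ([MnO₄⁻]·[H⁺]^8·[Fe²⁺]^5); log Q = 28.897.
E = E° − (0.0592/n) log Q = +0.68 − (0.0592/5)(28.897) = +0.338 V.

+0.338 V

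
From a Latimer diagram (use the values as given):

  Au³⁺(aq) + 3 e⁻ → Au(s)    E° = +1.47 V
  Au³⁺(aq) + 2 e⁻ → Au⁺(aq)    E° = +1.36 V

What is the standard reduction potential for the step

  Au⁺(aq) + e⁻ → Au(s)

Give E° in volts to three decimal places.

Sequential free energies add, so n₃E°₃ = n₁E°₁ + n₂E°₂.
With n₃ = 3, and the known step contributing 2×(+1.36) V, the unknown satisfies 1·E° = 3×(+1.47) − 2×(+1.36) = +1.690.
E° = +1.690 / 1 = +1.690 V.

+1.690 V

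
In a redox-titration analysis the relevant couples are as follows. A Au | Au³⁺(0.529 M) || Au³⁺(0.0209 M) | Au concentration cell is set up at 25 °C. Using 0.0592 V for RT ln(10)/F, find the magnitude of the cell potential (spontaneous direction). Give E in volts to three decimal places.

For a concentration cell E°cell = 0. The 0.529 M side is the cathode (reduction is favoured where [Au³⁺] is higher).
With n = 3, E = −(0.0592/3) log([Au³⁺]ₐₙ/[Au³⁺]꜀ₐₜ) = −(0.0592/3) log(0.0209/0.529) = −(0.0592/3)(-1.403) = +0.028 V.

+0.028 V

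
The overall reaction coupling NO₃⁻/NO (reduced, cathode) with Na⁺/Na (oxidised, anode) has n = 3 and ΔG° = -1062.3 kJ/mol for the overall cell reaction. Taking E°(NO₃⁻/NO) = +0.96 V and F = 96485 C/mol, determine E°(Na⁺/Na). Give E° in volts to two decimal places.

E°cell = −ΔG°/(nF) = −(-1062.3×10³)/((3)(96485)) = +3.670 V.
Since NO₃⁻/NO is the cathode and Na⁺/Na the anode, E°cell = E°(NO₃⁻/NO) − E°(Na⁺/Na).
So E°(Na⁺/Na) = E°(NO₃⁻/NO) − E°cell = (+0.96) − (+3.670) = -2.71 V.

-2.71 V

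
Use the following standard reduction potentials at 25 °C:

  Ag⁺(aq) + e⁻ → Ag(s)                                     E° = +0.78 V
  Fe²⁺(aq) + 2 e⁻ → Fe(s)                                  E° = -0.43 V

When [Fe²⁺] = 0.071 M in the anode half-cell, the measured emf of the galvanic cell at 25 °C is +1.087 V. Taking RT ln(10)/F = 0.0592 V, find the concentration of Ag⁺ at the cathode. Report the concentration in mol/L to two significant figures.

0.0022 M

Ag⁺/Ag is the cathode, Fe²⁺/Fe the anode: E°cell = +1.21 V, n = 2.
Overall reaction: 2 Ag⁺(aq) + Fe(s) → 2 Ag(s) + Fe²⁺(aq); Q = [Fe²⁺]^1/[Ag⁺]^2.
From E = E° − (0.0592/n) log Q: log Q = (E° − E)·n/0.0592 = (+1.21 − (+1.087))·2/0.0592 = 4.1554.
So 2·log[Ag⁺] = 1·log(0.071) − log Q = -1.1487 − (4.1554) = -5.3041; log[Ag⁺] = -5.3041 / 2 = -2.6521; [Ag⁺] = 10^(-2.6521) ≈ 0.0022 M.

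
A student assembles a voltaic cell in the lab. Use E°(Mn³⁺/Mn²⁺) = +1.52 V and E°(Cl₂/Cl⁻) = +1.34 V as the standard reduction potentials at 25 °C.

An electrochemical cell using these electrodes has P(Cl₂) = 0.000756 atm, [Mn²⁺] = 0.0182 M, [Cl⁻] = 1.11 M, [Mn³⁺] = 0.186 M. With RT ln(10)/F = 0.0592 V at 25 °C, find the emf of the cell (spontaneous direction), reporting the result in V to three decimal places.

Mn³⁺/Mn²⁺ is the cathode (higher E°), Cl₂/Cl⁻ the anode: E°cell = +1.52 − (+1.34) = +0.18 V, n = 2.
Overall: 2 Mn³⁺(aq) + 2 Cl⁻(aq) → 2 Mn²⁺(aq) + Cl₂(g)
Q = [Mn²⁺]^2·P(Cl₂) / ([Mn³⁺]^2·[Cl⁻]^2); log Q = -5.231.
E = E° − (0.0592/n) log Q = +0.18 − (0.0592/2)(-5.231) = +0.335 V.

+0.335 V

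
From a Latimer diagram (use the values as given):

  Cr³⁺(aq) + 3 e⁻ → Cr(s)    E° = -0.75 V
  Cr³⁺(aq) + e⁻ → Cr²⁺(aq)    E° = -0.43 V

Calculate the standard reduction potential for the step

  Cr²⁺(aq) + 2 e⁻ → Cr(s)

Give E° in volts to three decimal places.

-0.910 V

Sequential free energies add, so n₃E°₃ = n₁E°₁ + n₂E°₂.
With n₃ = 3, and the known step contributing 1×(-0.43) V, the unknown satisfies 2·E° = 3×(-0.75) − 1×(-0.43) = -1.820.
E° = -1.820 / 2 = -0.910 V.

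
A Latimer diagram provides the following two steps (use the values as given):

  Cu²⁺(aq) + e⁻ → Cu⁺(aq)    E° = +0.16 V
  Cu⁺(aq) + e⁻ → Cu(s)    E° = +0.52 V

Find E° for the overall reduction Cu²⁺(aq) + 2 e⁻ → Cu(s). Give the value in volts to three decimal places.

Standard free energies of sequential steps add: ΔG°₃ = ΔG°₁ + ΔG°₂, so n₃E°₃ = n₁E°₁ + n₂E°₂.
E°₃ = (1×+0.16 + 1×+0.52) / 2 = (+0.680) / 2 = +0.340 V.

+0.340 V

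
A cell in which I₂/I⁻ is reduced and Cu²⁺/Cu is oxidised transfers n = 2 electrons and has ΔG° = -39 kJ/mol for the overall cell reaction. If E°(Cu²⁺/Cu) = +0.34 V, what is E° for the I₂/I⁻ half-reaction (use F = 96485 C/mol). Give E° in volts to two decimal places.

E°cell = −ΔG°/(nF) = −(-39×10³)/((2)(96485)) = +0.202 V.
Since I₂/I⁻ is the cathode and Cu²⁺/Cu the anode, E°cell = E°(I₂/I⁻) − E°(Cu²⁺/Cu).
So E°(I₂/I⁻) = E°cell + E°(Cu²⁺/Cu) = +0.202 + (+0.34) = +0.54 V.

+0.54 V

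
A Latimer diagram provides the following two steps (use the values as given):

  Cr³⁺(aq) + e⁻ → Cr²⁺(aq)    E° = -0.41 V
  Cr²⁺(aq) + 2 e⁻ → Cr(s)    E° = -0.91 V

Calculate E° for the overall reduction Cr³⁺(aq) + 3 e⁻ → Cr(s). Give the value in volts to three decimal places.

Adding the free-energy changes (−nFE°) of the two steps gives −n₃FE°₃ = −n₁FE°₁ − n₂FE°₂.
E°₃ = (1×-0.41 + 2×-0.91) / 3 = (-2.230) / 3 = -0.743 V.

-0.743 V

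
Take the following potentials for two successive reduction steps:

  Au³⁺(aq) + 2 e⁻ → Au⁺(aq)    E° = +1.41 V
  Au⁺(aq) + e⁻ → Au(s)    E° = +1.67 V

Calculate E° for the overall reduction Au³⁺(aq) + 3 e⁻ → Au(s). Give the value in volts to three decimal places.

+1.497 V

Standard free energies of sequential steps add: ΔG°₃ = ΔG°₁ + ΔG°₂, so n₃E°₃ = n₁E°₁ + n₂E°₂.
E°₃ = (2×+1.41 + 1×+1.67) / 3 = (+4.490) / 3 = +1.497 V.
E° values themselves are not directly additive — weighting by electron count is essential.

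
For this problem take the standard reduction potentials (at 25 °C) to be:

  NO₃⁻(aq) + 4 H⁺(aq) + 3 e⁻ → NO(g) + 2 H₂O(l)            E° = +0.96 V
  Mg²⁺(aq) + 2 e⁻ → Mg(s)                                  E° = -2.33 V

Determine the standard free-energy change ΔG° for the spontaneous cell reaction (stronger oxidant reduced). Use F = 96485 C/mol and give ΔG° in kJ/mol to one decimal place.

NO₃⁻/NO (E° = +0.96 V) is the cathode; Mg²⁺/Mg (E° = -2.33 V) is the anode, so E°cell = +3.29 V.
Balancing electrons gives n = 6 (lcm of 3 and 2).
ΔG° = −nFE° = −(6)(96485)(+3.29) = -1,904,614 J = -1904.6 kJ/mol.

-1904.6 kJ/mol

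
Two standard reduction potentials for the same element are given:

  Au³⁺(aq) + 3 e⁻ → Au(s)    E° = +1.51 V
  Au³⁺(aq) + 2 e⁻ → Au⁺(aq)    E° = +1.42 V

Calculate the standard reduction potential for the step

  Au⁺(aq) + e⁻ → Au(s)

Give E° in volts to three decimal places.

+1.690 V

Sequential free energies add, so n₃E°₃ = n₁E°₁ + n₂E°₂.
With n₃ = 3, and the known step contributing 2×(+1.42) V, the unknown satisfies 1·E° = 3×(+1.51) − 2×(+1.42) = +1.690.
E° = +1.690 / 1 = +1.690 V.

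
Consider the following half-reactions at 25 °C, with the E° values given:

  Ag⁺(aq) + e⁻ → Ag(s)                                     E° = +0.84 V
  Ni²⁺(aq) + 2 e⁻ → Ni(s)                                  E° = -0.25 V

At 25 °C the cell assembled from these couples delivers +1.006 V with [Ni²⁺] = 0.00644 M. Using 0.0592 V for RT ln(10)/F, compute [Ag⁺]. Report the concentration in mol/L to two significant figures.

0.0031 M

Ag⁺/Ag is the cathode, Ni²⁺/Ni the anode: E°cell = +1.09 V, n = 2.
Overall reaction: 2 Ag⁺(aq) + Ni(s) → 2 Ag(s) + Ni²⁺(aq); Q = [Ni²⁺]^1/[Ag⁺]^2.
From E = E° − (0.0592/n) log Q: log Q = (E° − E)·n/0.0592 = (+1.09 − (+1.006))·2/0.0592 = 2.8378.
So 2·log[Ag⁺] = 1·log(0.00644) − log Q = -2.1911 − (2.8378) = -5.0289; log[Ag⁺] = -5.0289 / 2 = -2.5145; [Ag⁺] = 10^(-2.5145) ≈ 0.0031 M.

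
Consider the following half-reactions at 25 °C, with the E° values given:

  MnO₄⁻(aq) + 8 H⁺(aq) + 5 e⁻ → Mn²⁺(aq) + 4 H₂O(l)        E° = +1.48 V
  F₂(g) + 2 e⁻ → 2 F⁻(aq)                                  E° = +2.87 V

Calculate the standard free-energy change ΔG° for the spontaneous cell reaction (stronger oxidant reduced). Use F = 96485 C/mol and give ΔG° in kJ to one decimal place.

-1341.1 kJ

F₂/F⁻ (E° = +2.87 V) is the cathode; MnO₄⁻/Mn²⁺ (E° = +1.48 V) is the anode, so E°cell = +1.39 V.
Balancing electrons gives n = 10 (lcm of 2 and 5).
ΔG° = −nFE° = −(10)(96485)(+1.39) = -1,341,142 J = -1341.1 kJ.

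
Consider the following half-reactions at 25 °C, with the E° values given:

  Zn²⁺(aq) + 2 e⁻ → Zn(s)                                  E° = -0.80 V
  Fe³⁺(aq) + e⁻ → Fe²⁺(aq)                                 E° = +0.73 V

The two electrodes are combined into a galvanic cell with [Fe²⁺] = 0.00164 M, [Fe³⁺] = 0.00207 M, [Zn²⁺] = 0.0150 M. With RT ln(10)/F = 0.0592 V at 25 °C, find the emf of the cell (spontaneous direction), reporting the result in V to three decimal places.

Fe³⁺/Fe²⁺ is the cathode (higher E°), Zn²⁺/Zn the anode: E°cell = +0.73 − (-0.80) = +1.53 V, n = 2.
Overall: 2 Fe³⁺(aq) + Zn(s) → 2 Fe²⁺(aq) + Zn²⁺(aq)
Q = [Fe²⁺]^2·[Zn²⁺] / ([Fe³⁺]^2); log Q = -2.026.
E = E° − (0.0592/n) log Q = +1.53 − (0.0592/2)(-2.026) = +1.590 V.

+1.590 V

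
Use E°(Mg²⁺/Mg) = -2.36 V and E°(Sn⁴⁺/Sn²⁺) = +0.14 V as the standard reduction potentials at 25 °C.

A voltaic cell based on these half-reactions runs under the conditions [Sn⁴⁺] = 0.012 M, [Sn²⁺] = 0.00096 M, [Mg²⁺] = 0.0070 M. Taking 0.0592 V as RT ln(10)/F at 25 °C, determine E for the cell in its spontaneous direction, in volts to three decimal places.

+2.596 V

Sn⁴⁺/Sn²⁺ is the cathode (higher E°), Mg²⁺/Mg the anode: E°cell = +0.14 − (-2.36) = +2.50 V, n = 2.
Overall: Sn⁴⁺(aq) + Mg(s) → Sn²⁺(aq) + Mg²⁺(aq)
Q = [Sn²⁺]·[Mg²⁺] / ([Sn⁴⁺]); log Q = -3.252.
E = E° − (0.0592/n) log Q = +2.50 − (0.0592/2)(-3.252) = +2.596 V.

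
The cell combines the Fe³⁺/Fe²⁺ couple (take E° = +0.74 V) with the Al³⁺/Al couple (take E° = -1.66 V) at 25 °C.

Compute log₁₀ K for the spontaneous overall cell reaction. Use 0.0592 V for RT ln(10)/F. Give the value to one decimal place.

Cathode: Fe³⁺/Fe²⁺; anode: Al³⁺/Al. E°cell = +2.40 V, n = 3.
log K = nE°cell / 0.0592 = (3)(+2.40) / 0.0592 = 121.6.

121.6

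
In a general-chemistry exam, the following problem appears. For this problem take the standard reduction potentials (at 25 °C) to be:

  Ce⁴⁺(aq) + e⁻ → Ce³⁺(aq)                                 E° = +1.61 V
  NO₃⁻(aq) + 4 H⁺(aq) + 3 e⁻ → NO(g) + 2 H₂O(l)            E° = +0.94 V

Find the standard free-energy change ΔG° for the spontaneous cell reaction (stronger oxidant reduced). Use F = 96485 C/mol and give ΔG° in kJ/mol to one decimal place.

Ce⁴⁺/Ce³⁺ (E° = +1.61 V) is the cathode; NO₃⁻/NO (E° = +0.94 V) is the anode, so E°cell = +0.67 V.
Balancing electrons gives n = 3 (lcm of 1 and 3).
ΔG° = −nFE° = −(3)(96485)(+0.67) = -193,935 J = -193.9 kJ/mol.

-193.9 kJ/mol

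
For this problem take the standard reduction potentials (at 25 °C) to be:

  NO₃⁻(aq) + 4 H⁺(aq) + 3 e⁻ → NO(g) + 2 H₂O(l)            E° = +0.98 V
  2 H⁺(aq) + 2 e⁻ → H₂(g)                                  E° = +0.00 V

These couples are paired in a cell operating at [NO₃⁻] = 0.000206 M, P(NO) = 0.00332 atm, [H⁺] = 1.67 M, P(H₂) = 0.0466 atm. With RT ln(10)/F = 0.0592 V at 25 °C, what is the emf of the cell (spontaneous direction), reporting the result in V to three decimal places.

NO₃⁻/NO is the cathode (higher E°), H⁺/H₂ the anode: E°cell = +0.98 − (+0.00) = +0.98 V, n = 6.
Overall: 2 NO₃⁻(aq) + 2 H⁺(aq) + 3 H₂(g) → 2 NO(g) + 4 H₂O(l)
Q = P(NO)^2 / ([NO₃⁻]^2·[H⁺]^2·P(H₂)^3); log Q = 5.964.
E = E° − (0.0592/n) log Q = +0.98 − (0.0592/6)(5.964) = +0.921 V.

+0.921 V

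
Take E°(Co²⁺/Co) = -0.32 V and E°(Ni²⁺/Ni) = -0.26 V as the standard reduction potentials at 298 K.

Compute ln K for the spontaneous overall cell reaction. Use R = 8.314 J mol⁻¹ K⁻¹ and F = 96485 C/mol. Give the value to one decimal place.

4.7

Cathode: Ni²⁺/Ni; anode: Co²⁺/Co. E°cell = (-0.26) − (-0.32) = +0.06 V, with n = 2.
ΔG° = −nFE° = −RT ln K, so ln K = nFE°/(RT) = (2)(96485)(+0.06) / ((8.314)(298)) = 4.673.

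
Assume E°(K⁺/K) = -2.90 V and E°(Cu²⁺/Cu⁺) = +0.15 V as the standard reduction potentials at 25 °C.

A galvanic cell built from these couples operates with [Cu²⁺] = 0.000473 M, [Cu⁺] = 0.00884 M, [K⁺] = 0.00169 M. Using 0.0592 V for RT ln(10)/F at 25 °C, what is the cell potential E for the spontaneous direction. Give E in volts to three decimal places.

Cu²⁺/Cu⁺ is the cathode (higher E°), K⁺/K the anode: E°cell = +0.15 − (-2.90) = +3.05 V, n = 1.
Overall: Cu²⁺(aq) + K(s) → Cu⁺(aq) + K⁺(aq)
Q = [Cu⁺]·[K⁺] / ([Cu²⁺]); log Q = -1.501.
E = E° − (0.0592/n) log Q = +3.05 − (0.0592/1)(-1.501) = +3.139 V.

+3.139 V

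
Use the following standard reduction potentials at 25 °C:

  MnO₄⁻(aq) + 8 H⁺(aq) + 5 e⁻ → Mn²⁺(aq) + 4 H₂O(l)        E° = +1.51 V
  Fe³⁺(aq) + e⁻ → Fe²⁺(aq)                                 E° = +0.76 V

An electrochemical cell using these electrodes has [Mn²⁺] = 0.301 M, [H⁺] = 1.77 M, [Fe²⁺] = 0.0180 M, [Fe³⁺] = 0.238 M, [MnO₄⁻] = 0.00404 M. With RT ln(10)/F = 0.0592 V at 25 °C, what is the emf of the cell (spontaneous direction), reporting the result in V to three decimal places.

+0.685 V

MnO₄⁻/Mn²⁺ is the cathode (higher E°), Fe³⁺/Fe²⁺ the anode: E°cell = +1.51 − (+0.76) = +0.75 V, n = 5.
Overall: MnO₄⁻(aq) + 8 H⁺(aq) + 5 Fe²⁺(aq) → Mn²⁺(aq) + 4 H₂O(l) + 5 Fe³⁺(aq)
Q = [Mn²⁺]·[Fe³⁺]^5 / ([MnO₄⁻]·[H⁺]^8·[Fe²⁺]^5); log Q = 5.495.
E = E° − (0.0592/n) log Q = +0.75 − (0.0592/5)(5.495) = +0.685 V.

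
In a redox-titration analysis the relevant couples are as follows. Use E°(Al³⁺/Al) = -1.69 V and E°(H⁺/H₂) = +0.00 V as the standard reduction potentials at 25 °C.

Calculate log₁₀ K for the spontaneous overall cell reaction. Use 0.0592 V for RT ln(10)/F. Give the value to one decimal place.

171.3

Cathode: H⁺/H₂; anode: Al³⁺/Al. E°cell = +1.69 V, n = 6.
log K = nE°cell / 0.0592 = (6)(+1.69) / 0.0592 = 171.3.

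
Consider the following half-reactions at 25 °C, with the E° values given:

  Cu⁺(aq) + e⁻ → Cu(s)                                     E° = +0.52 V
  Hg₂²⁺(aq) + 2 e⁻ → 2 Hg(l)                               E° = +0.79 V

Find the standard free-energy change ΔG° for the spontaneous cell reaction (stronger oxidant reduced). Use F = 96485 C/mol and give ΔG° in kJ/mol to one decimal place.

-52.1 kJ/mol

Hg₂²⁺/Hg (E° = +0.79 V) is the cathode; Cu⁺/Cu (E° = +0.52 V) is the anode, so E°cell = +0.27 V.
Balancing electrons gives n = 2 (lcm of 2 and 1).
ΔG° = −nFE° = −(2)(96485)(+0.27) = -52,102 J = -52.1 kJ/mol.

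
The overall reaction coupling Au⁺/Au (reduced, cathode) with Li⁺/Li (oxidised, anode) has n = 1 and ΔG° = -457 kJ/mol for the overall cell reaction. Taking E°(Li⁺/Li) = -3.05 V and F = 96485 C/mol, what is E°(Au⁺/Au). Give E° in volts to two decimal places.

E°cell = −ΔG°/(nF) = −(-457×10³)/((1)(96485)) = +4.736 V.
Since Au⁺/Au is the cathode and Li⁺/Li the anode, E°cell = E°(Au⁺/Au) − E°(Li⁺/Li).
So E°(Au⁺/Au) = E°cell + E°(Li⁺/Li) = +4.736 + (-3.05) = +1.69 V.

+1.69 V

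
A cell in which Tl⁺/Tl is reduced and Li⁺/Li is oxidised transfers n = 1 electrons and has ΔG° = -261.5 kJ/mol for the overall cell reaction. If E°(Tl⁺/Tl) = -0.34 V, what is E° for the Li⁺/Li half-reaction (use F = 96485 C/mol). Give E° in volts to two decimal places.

E°cell = −ΔG°/(nF) = −(-261.5×10³)/((1)(96485)) = +2.710 V.
Since Tl⁺/Tl is the cathode and Li⁺/Li the anode, E°cell = E°(Tl⁺/Tl) − E°(Li⁺/Li).
So E°(Li⁺/Li) = E°(Tl⁺/Tl) − E°cell = (-0.34) − (+2.710) = -3.05 V.

-3.05 V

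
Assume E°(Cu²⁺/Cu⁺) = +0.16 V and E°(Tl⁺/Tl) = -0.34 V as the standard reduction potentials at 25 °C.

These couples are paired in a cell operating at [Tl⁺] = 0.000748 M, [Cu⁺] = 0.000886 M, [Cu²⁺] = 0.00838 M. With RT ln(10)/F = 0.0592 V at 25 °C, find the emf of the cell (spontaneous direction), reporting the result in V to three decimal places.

+0.743 V

Cu²⁺/Cu⁺ is the cathode (higher E°), Tl⁺/Tl the anode: E°cell = +0.16 − (-0.34) = +0.50 V, n = 1.
Overall: Cu²⁺(aq) + Tl(s) → Cu⁺(aq) + Tl⁺(aq)
Q = [Cu⁺]·[Tl⁺] / ([Cu²⁺]); log Q = -4.102.
E = E° − (0.0592/n) log Q = +0.50 − (0.0592/1)(-4.102) = +0.743 V.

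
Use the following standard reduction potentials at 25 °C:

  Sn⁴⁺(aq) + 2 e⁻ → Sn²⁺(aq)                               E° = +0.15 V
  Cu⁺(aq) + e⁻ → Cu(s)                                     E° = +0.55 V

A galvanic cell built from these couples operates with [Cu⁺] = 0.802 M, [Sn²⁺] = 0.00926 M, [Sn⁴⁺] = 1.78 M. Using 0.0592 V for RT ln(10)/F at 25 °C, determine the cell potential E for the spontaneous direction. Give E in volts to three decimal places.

Cu⁺/Cu is the cathode (higher E°), Sn⁴⁺/Sn²⁺ the anode: E°cell = +0.55 − (+0.15) = +0.40 V, n = 2.
Overall: 2 Cu⁺(aq) + Sn²⁺(aq) → 2 Cu(s) + Sn⁴⁺(aq)
Q = [Sn⁴⁺] / ([Cu⁺]^2·[Sn²⁺]); log Q = 2.475.
E = E° − (0.0592/n) log Q = +0.40 − (0.0592/2)(2.475) = +0.327 V.

+0.327 V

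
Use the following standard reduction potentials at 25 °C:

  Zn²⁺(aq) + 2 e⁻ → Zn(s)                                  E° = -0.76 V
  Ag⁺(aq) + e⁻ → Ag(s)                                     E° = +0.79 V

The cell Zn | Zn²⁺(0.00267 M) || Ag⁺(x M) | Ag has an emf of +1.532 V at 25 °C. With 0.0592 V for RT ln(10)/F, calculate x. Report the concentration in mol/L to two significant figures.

0.026 M

Ag⁺/Ag is the cathode, Zn²⁺/Zn the anode: E°cell = +1.55 V, n = 2.
Overall reaction: 2 Ag⁺(aq) + Zn(s) → 2 Ag(s) + Zn²⁺(aq); Q = [Zn²⁺]^1/[Ag⁺]^2.
From E = E° − (0.0592/n) log Q: log Q = (E° − E)·n/0.0592 = (+1.55 − (+1.532))·2/0.0592 = 0.6081.
So 2·log[Ag⁺] = 1·log(0.00267) − log Q = -2.5735 − (0.6081) = -3.1816; log[Ag⁺] = -3.1816 / 2 = -1.5908; [Ag⁺] = 10^(-1.5908) ≈ 0.026 M.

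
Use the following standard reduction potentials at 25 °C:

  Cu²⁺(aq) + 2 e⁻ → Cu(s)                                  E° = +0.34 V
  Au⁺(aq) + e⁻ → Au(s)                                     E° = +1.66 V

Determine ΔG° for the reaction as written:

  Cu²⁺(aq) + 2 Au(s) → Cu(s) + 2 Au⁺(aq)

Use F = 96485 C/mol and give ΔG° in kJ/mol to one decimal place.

As written, Cu²⁺/Cu is reduced (cathode) and Au⁺/Au is oxidised (anode), so E°cell = (+0.34) − (+1.66) = -1.32 V.
Balancing electrons gives n = 2.
ΔG° = −nFE° = −(2)(96485)(-1.32) = 254,720 J = +254.7 kJ/mol.

+254.7 kJ/mol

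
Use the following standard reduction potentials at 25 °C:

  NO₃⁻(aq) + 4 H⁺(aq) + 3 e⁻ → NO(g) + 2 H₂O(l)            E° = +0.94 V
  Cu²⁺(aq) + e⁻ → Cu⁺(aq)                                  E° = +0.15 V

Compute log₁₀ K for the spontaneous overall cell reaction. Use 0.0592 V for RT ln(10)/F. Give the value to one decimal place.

40.0

Cathode: NO₃⁻/NO; anode: Cu²⁺/Cu⁺. E°cell = +0.79 V, n = 3.
log K = nE°cell / 0.0592 = (3)(+0.79) / 0.0592 = 40.0.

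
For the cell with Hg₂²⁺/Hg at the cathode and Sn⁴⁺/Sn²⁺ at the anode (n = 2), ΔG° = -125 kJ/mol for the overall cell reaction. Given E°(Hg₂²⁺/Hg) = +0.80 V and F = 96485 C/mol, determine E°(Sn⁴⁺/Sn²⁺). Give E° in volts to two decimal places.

E°cell = −ΔG°/(nF) = −(-125×10³)/((2)(96485)) = +0.648 V.
Since Hg₂²⁺/Hg is the cathode and Sn⁴⁺/Sn²⁺ the anode, E°cell = E°(Hg₂²⁺/Hg) − E°(Sn⁴⁺/Sn²⁺).
So E°(Sn⁴⁺/Sn²⁺) = E°(Hg₂²⁺/Hg) − E°cell = (+0.80) − (+0.648) = +0.15 V.

+0.15 V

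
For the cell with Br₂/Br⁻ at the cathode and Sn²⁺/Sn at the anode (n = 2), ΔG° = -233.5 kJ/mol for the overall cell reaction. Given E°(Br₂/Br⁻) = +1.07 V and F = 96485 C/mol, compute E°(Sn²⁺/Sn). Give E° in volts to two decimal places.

E°cell = −ΔG°/(nF) = −(-233.5×10³)/((2)(96485)) = +1.210 V.
Since Br₂/Br⁻ is the cathode and Sn²⁺/Sn the anode, E°cell = E°(Br₂/Br⁻) − E°(Sn²⁺/Sn).
So E°(Sn²⁺/Sn) = E°(Br₂/Br⁻) − E°cell = (+1.07) − (+1.210) = -0.14 V.

-0.14 V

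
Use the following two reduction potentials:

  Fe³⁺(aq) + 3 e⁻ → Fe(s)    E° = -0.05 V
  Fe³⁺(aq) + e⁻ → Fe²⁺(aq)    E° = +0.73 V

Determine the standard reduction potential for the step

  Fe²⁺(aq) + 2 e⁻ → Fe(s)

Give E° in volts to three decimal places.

Sequential free energies add, so n₃E°₃ = n₁E°₁ + n₂E°₂.
With n₃ = 3, and the known step contributing 1×(+0.73) V, the unknown satisfies 2·E° = 3×(-0.05) − 1×(+0.73) = -0.880.
E° = -0.880 / 2 = -0.440 V.

-0.440 V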